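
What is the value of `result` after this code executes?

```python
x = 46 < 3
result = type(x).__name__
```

x is bool; result = 'bool'

'bool'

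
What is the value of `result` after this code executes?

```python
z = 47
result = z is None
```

z = 47; result = False

False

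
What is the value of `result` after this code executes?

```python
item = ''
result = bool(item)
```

item = ''; result = False

False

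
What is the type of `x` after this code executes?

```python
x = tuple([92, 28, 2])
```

tuple() constructor returns tuple

tuple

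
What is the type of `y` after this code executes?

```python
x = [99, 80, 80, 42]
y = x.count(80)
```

list.count() returns int

int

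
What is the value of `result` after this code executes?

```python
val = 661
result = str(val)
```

val = 661; result = '661'

'661'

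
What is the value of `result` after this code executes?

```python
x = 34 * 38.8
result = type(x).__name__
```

x is float; result = 'float'

'float'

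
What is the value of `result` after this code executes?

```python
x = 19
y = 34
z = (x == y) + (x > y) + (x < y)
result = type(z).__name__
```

x is int; y is int; z is int; result = 'int'

'int'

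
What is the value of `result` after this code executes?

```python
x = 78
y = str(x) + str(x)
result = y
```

x = 78; y = '7878'; result = '7878'

'7878'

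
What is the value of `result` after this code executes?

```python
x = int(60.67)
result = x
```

x = 60; result = 60

60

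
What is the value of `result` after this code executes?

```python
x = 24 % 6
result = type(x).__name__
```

x is int; result = 'int'

'int'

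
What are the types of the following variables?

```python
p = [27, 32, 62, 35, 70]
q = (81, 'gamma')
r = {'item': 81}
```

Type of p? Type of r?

p is assigned a list literal (square brackets); r is assigned a dict literal ({key: value})

list, dict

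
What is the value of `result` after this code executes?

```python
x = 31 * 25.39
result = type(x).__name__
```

x is float; result = 'float'

'float'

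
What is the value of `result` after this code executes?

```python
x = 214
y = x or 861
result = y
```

x = 214; y = 214; result = 214

214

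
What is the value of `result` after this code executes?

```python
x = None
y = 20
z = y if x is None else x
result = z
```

x = None; y = 20; z = 20; result = 20

20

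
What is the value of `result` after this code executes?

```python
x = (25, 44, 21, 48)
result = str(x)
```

x = (25, 44, 21, 48); result = '(25, 44, 21, 48)'

'(25, 44, 21, 48)'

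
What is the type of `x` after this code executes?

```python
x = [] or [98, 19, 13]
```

'or' returns first truthy value (list)

list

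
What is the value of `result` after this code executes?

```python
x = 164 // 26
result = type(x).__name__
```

x is int; result = 'int'

'int'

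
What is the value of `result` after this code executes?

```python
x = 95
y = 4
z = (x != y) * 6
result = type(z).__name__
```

x is int; y is int; z is int; result = 'int'

'int'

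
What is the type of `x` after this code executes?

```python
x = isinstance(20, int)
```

isinstance() returns bool

bool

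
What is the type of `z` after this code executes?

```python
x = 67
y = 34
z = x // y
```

int // int = int

int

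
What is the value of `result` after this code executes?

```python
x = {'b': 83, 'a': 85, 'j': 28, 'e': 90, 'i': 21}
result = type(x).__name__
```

x is dict; result = 'dict'

'dict'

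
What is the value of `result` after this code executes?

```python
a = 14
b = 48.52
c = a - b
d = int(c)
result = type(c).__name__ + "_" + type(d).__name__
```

a is int; b is float; c is float; d is int; result = 'float_int'

'float_int'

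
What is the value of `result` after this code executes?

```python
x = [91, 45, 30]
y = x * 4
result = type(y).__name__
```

x is list; y is list; result = 'list'

'list'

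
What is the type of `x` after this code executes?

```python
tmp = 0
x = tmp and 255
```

'and' returns first falsy value (0 is int)

int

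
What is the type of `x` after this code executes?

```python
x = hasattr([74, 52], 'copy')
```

hasattr() returns bool

bool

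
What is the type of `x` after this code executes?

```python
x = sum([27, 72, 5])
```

sum() of ints returns int

int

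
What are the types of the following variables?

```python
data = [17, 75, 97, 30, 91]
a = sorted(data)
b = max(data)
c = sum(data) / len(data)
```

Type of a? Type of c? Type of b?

sorted() returns list; int / int = float; max of ints returns int

list, float, int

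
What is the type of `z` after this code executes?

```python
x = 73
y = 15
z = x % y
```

int % int = int

int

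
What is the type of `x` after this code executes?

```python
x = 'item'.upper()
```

str.upper() returns str

str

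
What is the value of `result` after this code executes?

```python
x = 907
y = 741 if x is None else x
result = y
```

x = 907; y = 907; result = 907

907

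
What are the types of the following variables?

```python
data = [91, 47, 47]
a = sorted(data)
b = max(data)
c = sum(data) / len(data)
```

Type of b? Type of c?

max of ints returns int; int / int = float

int, float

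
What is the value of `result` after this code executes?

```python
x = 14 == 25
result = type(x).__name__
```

x is bool; result = 'bool'

'bool'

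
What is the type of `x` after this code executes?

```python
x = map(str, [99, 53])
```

map() returns a map object

map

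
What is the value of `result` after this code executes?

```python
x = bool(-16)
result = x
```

x = True; result = True

True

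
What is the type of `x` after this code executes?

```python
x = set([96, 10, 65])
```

set() constructor returns set

set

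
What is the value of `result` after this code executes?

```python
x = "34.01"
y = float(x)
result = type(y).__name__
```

x is str; y is float; result = 'float'

'float'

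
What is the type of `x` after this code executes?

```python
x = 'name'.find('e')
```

str.find() returns int index

int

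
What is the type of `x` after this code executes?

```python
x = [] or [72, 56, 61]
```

'or' returns first truthy value (list)

list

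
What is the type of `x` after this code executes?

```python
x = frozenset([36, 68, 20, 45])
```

frozenset() returns frozenset

frozenset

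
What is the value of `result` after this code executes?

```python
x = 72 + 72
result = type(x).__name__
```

x is int; result = 'int'

'int'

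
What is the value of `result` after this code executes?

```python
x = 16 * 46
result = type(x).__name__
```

x is int; result = 'int'

'int'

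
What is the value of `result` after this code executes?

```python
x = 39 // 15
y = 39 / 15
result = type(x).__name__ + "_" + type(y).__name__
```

x is int; y is float; result = 'int_float'

'int_float'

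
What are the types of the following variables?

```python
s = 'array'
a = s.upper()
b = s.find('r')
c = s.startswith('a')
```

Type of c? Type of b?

startswith() returns bool; find() returns int

bool, int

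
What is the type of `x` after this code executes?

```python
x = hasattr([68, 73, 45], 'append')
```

hasattr() returns bool

bool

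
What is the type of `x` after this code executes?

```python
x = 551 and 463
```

'and' with truthy values returns last operand (int)

int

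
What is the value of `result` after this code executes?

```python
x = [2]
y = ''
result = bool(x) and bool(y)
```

x = [2]; y = ''; result = False

False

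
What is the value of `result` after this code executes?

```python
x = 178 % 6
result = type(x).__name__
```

x is int; result = 'int'

'int'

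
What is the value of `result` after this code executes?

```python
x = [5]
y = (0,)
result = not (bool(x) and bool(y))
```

x = [5]; y = (0,); result = False

False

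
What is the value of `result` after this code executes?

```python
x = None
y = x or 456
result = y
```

x = None; y = 456; result = 456

456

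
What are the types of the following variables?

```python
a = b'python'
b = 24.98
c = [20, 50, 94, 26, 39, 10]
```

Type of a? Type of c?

a is assigned a bytes literal (b'...' prefix); c is assigned a list literal (square brackets)

bytes, list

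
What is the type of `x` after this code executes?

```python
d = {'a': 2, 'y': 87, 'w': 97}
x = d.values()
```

.values() returns dict_values view

dict_values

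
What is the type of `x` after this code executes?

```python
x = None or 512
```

'or' with None returns the other truthy value

int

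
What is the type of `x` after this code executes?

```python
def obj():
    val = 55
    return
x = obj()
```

Bare return returns None

NoneType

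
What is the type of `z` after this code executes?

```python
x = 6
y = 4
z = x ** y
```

positive int ** positive int = int

int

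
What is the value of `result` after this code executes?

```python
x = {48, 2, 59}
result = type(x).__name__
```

x is set; result = 'set'

'set'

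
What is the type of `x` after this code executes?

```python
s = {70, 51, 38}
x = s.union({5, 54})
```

set.union() returns a new set

set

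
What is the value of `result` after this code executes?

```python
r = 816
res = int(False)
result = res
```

r = 816; res = 0; result = 0

0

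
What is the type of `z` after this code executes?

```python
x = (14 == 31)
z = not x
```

'not' returns bool

bool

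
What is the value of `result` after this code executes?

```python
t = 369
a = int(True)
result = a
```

t = 369; a = 1; result = 1

1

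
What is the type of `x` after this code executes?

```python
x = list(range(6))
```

list(range()) returns list

list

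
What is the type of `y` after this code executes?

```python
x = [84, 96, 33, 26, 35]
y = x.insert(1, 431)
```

list.insert() returns None

NoneType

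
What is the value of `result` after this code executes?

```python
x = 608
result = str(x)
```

x = 608; result = '608'

'608'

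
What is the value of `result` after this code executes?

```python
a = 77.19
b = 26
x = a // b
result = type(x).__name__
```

a is float; b is int; x is float; result = 'float'

'float'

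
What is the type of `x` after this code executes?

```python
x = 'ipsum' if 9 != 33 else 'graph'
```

Both branches of conditional are str

str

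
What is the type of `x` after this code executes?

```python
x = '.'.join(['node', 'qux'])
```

str.join() returns str

str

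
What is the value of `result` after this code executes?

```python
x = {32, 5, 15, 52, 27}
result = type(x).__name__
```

x is set; result = 'set'

'set'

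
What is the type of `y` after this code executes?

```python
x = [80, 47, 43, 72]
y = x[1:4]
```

Slicing a list returns a list

list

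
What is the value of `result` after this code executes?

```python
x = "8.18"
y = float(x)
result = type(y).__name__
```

x is str; y is float; result = 'float'

'float'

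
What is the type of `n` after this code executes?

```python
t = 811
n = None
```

None has type NoneType

NoneType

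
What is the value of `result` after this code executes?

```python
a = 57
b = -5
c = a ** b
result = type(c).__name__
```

a is int; b is int; c is float; result = 'float'

'float'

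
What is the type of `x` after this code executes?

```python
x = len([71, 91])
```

len() always returns int

int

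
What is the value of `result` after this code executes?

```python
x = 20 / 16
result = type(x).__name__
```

x is float; result = 'float'

'float'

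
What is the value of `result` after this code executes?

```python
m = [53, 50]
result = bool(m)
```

m = [53, 50]; result = True

True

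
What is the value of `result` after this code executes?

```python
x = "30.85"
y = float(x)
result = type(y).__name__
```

x is str; y is float; result = 'float'

'float'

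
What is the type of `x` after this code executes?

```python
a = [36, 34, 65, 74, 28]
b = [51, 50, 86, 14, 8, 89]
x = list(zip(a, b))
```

list(zip()) returns a list of tuples

list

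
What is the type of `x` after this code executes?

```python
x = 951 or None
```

'or' returns first truthy value

int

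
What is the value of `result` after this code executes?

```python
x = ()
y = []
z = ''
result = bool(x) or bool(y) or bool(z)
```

x = (); y = []; z = ''; result = False

False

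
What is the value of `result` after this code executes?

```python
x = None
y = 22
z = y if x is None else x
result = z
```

x = None; y = 22; z = 22; result = 22

22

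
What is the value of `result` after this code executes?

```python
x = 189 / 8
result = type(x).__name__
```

x is float; result = 'float'

'float'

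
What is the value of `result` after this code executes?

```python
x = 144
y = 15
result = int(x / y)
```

x = 144; y = 15; result = 9

9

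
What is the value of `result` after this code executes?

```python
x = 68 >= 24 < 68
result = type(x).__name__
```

x is bool; result = 'bool'

'bool'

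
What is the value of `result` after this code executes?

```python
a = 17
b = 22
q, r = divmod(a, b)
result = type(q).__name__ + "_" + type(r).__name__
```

a is int; b is int; q is int; r is int; result = 'int_int'

'int_int'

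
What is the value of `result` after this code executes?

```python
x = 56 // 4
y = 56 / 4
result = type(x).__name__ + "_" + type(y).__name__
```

x is int; y is float; result = 'int_float'

'int_float'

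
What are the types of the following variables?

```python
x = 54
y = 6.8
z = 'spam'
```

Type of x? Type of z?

x is assigned a bare integer (no decimal point), so it is an int; z is assigned a quoted string literal, so it is a str

int, str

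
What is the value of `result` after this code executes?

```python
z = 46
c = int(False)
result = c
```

z = 46; c = 0; result = 0

0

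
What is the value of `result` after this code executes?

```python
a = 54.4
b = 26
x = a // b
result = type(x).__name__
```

a is float; b is int; x is float; result = 'float'

'float'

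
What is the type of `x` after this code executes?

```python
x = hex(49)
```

hex() returns str representation

str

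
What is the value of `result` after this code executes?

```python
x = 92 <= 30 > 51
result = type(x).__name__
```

x is bool; result = 'bool'

'bool'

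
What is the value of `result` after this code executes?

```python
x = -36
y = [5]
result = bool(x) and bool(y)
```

x = -36; y = [5]; result = True

True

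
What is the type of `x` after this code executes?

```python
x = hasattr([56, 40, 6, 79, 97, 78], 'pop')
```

hasattr() returns bool

bool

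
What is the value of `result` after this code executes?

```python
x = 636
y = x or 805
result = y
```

x = 636; y = 636; result = 636

636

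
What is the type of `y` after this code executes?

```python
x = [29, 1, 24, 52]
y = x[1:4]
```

Slicing a list returns a list

list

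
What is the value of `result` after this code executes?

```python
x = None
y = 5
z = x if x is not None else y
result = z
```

x = None; y = 5; z = 5; result = 5

5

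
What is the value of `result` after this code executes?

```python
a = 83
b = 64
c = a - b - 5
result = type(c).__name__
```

a is int; b is int; c is int; result = 'int'

'int'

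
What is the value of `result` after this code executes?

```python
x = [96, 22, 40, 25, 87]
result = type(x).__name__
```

x is list; result = 'list'

'list'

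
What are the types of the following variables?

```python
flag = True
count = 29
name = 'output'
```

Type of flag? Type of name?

flag is assigned the constant True, which has type bool; name is assigned a quoted string literal, so it is a str

bool, str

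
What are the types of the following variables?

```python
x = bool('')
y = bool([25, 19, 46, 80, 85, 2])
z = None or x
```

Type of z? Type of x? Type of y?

None or bool returns the bool; bool() returns bool; bool() returns bool

bool, bool, bool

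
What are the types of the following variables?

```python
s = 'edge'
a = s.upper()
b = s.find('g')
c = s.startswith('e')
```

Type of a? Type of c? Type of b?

upper() returns str; startswith() returns bool; find() returns int

str, bool, int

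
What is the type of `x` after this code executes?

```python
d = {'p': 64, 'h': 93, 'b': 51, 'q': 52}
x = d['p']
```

Accessing dict[str, int] with str key returns int

int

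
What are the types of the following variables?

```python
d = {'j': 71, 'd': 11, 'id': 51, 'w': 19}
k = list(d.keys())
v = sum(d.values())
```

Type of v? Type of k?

sum of ints is int; list() converts to list

int, list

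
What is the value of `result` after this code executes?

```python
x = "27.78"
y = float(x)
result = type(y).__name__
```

x is str; y is float; result = 'float'

'float'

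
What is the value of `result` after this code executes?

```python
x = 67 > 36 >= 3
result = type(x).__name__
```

x is bool; result = 'bool'

'bool'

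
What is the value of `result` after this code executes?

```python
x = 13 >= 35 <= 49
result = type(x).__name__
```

x is bool; result = 'bool'

'bool'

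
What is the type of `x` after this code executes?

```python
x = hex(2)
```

hex() returns str representation

str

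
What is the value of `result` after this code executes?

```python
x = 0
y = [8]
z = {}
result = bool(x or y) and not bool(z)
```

x = 0; y = [8]; z = {}; result = True

True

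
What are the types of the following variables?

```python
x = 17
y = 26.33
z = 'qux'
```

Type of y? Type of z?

y is assigned a number with a decimal point, so it is a float; z is assigned a quoted string literal, so it is a str

float, str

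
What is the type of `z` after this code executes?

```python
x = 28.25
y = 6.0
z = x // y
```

float // float = float

float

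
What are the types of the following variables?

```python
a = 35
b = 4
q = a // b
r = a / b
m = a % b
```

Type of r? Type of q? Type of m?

/ returns float; // returns int; % of ints returns int

float, int, int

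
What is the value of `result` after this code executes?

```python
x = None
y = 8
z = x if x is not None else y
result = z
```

x = None; y = 8; z = 8; result = 8

8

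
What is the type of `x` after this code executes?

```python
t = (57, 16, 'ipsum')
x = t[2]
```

Index 2 of tuple is a str literal

str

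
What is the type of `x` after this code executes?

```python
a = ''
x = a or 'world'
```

'or' returns first truthy value (str)

str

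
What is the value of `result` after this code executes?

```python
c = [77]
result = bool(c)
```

c = [77]; result = True

True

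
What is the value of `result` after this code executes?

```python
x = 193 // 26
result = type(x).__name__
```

x is int; result = 'int'

'int'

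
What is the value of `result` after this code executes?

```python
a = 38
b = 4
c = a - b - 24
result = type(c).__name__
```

a is int; b is int; c is int; result = 'int'

'int'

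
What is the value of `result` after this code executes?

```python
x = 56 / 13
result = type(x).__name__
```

x is float; result = 'float'

'float'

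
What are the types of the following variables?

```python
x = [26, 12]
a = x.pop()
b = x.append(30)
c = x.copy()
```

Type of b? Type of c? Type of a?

append() returns None; copy() returns list; pop() returns element

NoneType, list, int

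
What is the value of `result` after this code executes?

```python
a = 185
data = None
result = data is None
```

a = 185; data = None; result = True

True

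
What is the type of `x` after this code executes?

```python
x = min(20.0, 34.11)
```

min() of floats returns float

float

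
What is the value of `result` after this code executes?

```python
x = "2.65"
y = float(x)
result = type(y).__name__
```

x is str; y is float; result = 'float'

'float'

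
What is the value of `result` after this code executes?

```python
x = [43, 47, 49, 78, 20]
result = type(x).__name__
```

x is list; result = 'list'

'list'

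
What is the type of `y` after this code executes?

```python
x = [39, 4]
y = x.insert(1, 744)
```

list.insert() returns None

NoneType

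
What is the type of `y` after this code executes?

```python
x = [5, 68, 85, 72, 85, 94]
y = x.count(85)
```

list.count() returns int

int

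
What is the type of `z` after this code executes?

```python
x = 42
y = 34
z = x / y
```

int / int = float

float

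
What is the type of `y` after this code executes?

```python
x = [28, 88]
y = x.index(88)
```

list.index() returns int

int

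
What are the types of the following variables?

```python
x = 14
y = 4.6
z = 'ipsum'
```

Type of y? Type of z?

y is assigned a number with a decimal point, so it is a float; z is assigned a quoted string literal, so it is a str

float, str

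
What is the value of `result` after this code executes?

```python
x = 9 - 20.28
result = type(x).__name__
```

x is float; result = 'float'

'float'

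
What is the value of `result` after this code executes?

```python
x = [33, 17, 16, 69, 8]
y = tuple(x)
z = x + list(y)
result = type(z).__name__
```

x is list; y is tuple; z is list; result = 'list'

'list'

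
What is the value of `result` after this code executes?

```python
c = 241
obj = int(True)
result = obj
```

c = 241; obj = 1; result = 1

1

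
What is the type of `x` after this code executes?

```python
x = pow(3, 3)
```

pow(int, int) returns int

int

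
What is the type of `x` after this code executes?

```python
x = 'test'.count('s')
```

str.count() returns int

int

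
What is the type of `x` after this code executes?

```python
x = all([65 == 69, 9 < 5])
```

all() returns bool

bool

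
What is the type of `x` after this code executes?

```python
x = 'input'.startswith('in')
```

str.startswith() returns bool

bool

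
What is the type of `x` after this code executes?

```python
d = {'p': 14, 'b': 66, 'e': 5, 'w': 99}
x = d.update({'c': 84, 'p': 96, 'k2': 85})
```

dict.update() returns None

NoneType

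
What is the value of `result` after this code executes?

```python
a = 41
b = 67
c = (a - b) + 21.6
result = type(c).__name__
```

a is int; b is int; c is float; result = 'float'

'float'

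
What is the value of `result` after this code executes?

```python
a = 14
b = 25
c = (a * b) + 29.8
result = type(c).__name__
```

a is int; b is int; c is float; result = 'float'

'float'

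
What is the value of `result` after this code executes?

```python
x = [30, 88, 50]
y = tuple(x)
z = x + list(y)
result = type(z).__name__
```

x is list; y is tuple; z is list; result = 'list'

'list'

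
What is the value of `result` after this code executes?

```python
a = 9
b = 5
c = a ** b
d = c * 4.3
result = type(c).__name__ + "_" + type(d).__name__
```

a is int; b is int; c is int; d is float; result = 'int_float'

'int_float'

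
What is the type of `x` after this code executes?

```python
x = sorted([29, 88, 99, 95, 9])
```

sorted() always returns list

list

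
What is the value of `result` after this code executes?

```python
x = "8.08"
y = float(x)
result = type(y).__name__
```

x is str; y is float; result = 'float'

'float'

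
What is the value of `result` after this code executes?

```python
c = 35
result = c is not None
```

c = 35; result = True

True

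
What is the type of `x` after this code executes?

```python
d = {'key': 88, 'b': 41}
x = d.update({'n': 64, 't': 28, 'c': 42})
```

dict.update() returns None

NoneType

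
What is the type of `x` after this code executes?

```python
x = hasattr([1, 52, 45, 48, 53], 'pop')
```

hasattr() returns bool

bool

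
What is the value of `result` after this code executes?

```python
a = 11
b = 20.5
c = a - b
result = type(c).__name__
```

a is int; b is float; c is float; result = 'float'

'float'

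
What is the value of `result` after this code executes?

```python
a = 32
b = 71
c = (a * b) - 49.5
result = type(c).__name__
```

a is int; b is int; c is float; result = 'float'

'float'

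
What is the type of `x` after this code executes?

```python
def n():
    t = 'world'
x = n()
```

Function without return returns None

NoneType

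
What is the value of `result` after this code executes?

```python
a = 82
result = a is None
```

a = 82; result = False

False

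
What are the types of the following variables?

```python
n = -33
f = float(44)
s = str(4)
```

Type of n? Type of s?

n is assigned a bare integer (no decimal point), so it is an int; s is assigned the result of calling str(), which returns a str

int, str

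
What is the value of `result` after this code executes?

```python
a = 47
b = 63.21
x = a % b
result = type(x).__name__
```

a is int; b is float; x is float; result = 'float'

'float'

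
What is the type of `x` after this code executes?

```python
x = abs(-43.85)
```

abs() of float returns float

float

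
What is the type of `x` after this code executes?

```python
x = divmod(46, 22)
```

divmod() returns tuple of (quotient, remainder)

tuple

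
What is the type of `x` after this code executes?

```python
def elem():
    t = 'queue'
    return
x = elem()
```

Bare return returns None

NoneType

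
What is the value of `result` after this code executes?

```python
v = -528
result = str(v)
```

v = -528; result = '-528'

'-528'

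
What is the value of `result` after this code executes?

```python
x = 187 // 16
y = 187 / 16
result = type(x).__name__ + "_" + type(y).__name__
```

x is int; y is float; result = 'int_float'

'int_float'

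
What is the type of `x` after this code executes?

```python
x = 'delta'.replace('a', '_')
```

str.replace() returns str

str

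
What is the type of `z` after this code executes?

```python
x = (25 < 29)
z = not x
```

'not' returns bool

bool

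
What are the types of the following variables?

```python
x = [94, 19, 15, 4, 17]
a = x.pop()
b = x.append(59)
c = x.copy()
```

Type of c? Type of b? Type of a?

copy() returns list; append() returns None; pop() returns element

list, NoneType, int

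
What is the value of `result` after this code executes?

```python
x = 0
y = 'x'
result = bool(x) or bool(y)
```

x = 0; y = 'x'; result = True

True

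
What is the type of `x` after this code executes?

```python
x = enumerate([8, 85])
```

enumerate() returns an enumerate object

enumerate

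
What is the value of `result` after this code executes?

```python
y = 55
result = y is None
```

y = 55; result = False

False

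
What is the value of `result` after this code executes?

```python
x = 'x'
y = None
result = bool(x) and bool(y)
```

x = 'x'; y = None; result = False

False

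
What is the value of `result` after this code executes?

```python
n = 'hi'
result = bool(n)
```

n = 'hi'; result = True

True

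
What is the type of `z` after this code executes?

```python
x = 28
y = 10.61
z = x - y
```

int - float = float

float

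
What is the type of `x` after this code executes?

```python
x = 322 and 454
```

'and' with truthy values returns last operand (int)

int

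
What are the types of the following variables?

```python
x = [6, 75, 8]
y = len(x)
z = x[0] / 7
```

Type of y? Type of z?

len() returns int; int / int = float

int, float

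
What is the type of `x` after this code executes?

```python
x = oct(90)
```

oct() returns str representation

str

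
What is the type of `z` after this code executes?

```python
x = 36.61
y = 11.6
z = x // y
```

float // float = float

float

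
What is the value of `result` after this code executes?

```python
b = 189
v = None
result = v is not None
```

b = 189; v = None; result = False

False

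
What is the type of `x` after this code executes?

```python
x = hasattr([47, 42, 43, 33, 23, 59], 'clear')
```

hasattr() returns bool

bool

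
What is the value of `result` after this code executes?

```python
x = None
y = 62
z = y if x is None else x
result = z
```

x = None; y = 62; z = 62; result = 62

62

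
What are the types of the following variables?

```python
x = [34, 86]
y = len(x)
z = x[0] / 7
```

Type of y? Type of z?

len() returns int; int / int = float

int, float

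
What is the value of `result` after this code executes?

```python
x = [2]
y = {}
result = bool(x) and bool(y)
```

x = [2]; y = {}; result = False

False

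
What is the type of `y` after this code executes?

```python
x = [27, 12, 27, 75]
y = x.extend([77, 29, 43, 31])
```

list.extend() returns None

NoneType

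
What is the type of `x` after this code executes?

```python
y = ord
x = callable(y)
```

callable() returns bool

bool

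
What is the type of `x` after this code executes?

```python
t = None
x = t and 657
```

'and' returns first falsy value (None)

NoneType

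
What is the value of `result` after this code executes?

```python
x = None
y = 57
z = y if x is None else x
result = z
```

x = None; y = 57; z = 57; result = 57

57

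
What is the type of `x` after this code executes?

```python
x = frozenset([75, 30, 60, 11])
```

frozenset() returns frozenset

frozenset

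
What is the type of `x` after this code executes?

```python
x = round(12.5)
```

round() with no decimal places returns int

int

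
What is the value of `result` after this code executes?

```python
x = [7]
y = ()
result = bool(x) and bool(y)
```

x = [7]; y = (); result = False

False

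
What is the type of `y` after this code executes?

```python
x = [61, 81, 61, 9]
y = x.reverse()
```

list.reverse() returns None

NoneType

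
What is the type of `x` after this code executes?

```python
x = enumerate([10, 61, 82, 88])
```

enumerate() returns an enumerate object

enumerate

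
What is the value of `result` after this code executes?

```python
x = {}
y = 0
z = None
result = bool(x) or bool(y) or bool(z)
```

x = {}; y = 0; z = None; result = False

False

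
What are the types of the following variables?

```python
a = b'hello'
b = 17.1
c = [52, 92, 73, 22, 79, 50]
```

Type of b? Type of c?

b is assigned a number with a decimal point, so it is a float; c is assigned a list literal (square brackets)

float, list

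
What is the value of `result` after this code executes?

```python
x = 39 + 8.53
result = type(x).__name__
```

x is float; result = 'float'

'float'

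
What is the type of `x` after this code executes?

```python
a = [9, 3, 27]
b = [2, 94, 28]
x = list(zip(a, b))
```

list(zip()) returns a list of tuples

list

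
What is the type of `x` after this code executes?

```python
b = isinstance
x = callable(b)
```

callable() returns bool

bool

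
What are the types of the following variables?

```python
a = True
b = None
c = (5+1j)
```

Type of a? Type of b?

a is assigned the constant True, which has type bool; b is assigned None, whose type is NoneType

bool, NoneType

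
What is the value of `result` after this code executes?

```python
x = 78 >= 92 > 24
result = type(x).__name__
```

x is bool; result = 'bool'

'bool'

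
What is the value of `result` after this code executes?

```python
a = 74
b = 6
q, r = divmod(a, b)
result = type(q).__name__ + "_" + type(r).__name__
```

a is int; b is int; q is int; r is int; result = 'int_int'

'int_int'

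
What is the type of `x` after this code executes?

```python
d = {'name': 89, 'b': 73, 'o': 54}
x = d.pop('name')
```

dict.pop() returns the value

int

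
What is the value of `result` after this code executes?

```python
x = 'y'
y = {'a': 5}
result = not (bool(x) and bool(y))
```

x = 'y'; y = {'a': 5}; result = False

False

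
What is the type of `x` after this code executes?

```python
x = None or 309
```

'or' with None returns the other truthy value

int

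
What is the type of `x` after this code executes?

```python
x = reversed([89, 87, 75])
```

reversed() on a list returns list_reverseiterator

list_reverseiterator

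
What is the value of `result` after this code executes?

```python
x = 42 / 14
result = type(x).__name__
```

x is float; result = 'float'

'float'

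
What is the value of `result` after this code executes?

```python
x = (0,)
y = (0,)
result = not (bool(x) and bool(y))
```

x = (0,); y = (0,); result = False

False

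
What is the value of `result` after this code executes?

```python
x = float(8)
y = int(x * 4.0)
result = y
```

x = 8.0; y = 32; result = 32

32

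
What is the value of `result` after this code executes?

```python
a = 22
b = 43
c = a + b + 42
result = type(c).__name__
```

a is int; b is int; c is int; result = 'int'

'int'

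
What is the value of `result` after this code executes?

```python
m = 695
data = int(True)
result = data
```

m = 695; data = 1; result = 1

1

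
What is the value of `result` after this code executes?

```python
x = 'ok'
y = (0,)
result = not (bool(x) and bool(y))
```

x = 'ok'; y = (0,); result = False

False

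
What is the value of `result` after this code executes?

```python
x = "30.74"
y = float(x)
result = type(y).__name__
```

x is str; y is float; result = 'float'

'float'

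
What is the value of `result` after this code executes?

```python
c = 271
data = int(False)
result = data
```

c = 271; data = 0; result = 0

0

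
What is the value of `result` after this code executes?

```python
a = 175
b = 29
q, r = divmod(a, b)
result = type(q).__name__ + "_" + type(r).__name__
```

a is int; b is int; q is int; r is int; result = 'int_int'

'int_int'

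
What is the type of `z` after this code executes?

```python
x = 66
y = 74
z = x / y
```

int / int = float

float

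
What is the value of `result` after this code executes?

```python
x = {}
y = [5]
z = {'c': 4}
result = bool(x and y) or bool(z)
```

x = {}; y = [5]; z = {'c': 4}; result = True

True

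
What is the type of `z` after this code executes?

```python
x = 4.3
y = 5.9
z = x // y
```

float // float = float

float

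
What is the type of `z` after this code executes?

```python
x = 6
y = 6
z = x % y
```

int % int = int

int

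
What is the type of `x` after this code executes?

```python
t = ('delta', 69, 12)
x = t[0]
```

Index 0 of tuple is a str literal

str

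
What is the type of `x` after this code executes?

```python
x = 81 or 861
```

'or' returns first truthy value (int)

int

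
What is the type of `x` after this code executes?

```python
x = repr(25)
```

repr() returns str

str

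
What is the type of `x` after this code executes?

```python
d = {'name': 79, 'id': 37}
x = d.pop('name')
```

dict.pop() returns the value

int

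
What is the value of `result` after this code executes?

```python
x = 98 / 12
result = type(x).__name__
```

x is float; result = 'float'

'float'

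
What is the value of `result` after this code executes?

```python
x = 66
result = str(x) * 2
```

x = 66; result = '6666'

'6666'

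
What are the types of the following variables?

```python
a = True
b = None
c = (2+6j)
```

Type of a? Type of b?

a is assigned the constant True, which has type bool; b is assigned None, whose type is NoneType

bool, NoneType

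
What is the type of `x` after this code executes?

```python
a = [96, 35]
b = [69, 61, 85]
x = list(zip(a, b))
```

list(zip()) returns a list of tuples

list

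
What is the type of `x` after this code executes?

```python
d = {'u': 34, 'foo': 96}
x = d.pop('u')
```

dict.pop() returns the value

int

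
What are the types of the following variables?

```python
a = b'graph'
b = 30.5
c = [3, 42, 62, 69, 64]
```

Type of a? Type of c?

a is assigned a bytes literal (b'...' prefix); c is assigned a list literal (square brackets)

bytes, list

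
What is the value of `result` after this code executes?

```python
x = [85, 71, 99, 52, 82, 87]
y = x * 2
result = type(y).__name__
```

x is list; y is list; result = 'list'

'list'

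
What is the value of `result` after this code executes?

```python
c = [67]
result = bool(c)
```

c = [67]; result = True

True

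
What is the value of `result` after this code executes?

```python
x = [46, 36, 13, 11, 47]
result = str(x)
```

x = [46, 36, 13, 11, 47]; result = '[46, 36, 13, 11, 47]'

'[46, 36, 13, 11, 47]'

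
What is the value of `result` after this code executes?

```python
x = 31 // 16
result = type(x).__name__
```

x is int; result = 'int'

'int'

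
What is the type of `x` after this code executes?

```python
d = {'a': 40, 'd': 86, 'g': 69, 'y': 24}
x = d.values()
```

.values() returns dict_values view

dict_values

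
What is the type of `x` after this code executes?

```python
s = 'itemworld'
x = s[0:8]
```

Slicing a str returns str

str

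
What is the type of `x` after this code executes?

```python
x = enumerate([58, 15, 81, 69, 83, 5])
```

enumerate() returns an enumerate object

enumerate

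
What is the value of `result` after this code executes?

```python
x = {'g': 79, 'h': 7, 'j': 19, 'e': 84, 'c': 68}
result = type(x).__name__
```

x is dict; result = 'dict'

'dict'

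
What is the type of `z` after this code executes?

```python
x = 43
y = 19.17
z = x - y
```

int - float = float

float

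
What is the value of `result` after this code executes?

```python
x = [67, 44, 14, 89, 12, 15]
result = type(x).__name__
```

x is list; result = 'list'

'list'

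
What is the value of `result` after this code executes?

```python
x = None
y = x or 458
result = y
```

x = None; y = 458; result = 458

458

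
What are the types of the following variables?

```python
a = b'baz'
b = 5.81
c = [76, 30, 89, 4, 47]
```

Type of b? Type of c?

b is assigned a number with a decimal point, so it is a float; c is assigned a list literal (square brackets)

float, list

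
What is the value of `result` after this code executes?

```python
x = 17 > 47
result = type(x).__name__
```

x is bool; result = 'bool'

'bool'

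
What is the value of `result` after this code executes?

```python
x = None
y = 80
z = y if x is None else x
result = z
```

x = None; y = 80; z = 80; result = 80

80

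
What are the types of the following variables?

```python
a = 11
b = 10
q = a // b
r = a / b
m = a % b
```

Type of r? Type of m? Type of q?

/ returns float; % of ints returns int; // returns int

float, int, int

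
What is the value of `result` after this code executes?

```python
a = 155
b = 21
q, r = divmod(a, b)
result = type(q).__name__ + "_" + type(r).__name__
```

a is int; b is int; q is int; r is int; result = 'int_int'

'int_int'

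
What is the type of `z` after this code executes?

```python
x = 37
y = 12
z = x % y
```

int % int = int

int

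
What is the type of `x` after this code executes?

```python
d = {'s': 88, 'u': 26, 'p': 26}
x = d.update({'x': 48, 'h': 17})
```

dict.update() returns None

NoneType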